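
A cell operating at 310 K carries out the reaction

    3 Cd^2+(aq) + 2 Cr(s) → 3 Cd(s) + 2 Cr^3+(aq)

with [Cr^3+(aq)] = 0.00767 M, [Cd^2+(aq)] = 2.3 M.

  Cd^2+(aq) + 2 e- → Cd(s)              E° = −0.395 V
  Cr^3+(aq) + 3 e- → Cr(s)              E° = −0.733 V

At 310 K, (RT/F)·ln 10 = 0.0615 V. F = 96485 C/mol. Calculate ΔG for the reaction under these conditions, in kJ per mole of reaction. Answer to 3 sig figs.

The standard cell potential is −0.395 − (−0.733) = +0.338 V, with n = 6 electrons in the balanced equation.
Here Q = [Cr^3+(aq)]^2 / [Cd^2+(aq)]^3 = 4.84×10^−6 (log Q = −5.316), giving E = +0.338 − (0.0615/6)·(−5.316) = +0.3925 V.
ΔG = −nFE = −(6)(96485)(+0.3925) J/mol = −227 kJ/mol.

−227 kJ/mol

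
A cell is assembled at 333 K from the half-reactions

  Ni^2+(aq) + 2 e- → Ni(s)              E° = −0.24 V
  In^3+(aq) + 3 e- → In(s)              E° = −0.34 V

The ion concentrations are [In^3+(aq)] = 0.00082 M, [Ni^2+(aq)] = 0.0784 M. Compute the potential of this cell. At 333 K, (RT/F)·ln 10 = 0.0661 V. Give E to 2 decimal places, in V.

+0.13 V

Ni²⁺/Ni is reduced (cathode, E° = −0.24 V) and In³⁺/In is oxidized (anode).
The standard potential is −0.24 − (−0.34) = +0.10 V and the balanced reaction transfers n = 6 electrons.
For the overall reaction 3 Ni^2+(aq) + 2 In(s) → 3 Ni(s) + 2 In^3+(aq), Q = [In^3+(aq)]^2 / [Ni^2+(aq)]^3 = 0.0014, giving log Q = −2.855.
E = E° − (0.0661/n)·log Q = +0.10 − (0.0661/6)(−2.855) = +0.13 V.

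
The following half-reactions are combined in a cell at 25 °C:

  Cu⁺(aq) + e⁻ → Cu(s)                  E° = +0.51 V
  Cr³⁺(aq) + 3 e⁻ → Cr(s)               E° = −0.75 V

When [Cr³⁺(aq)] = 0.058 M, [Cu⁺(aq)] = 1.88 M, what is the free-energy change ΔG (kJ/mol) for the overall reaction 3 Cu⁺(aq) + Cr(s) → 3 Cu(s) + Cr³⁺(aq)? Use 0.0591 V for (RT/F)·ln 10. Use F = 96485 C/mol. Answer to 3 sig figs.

The standard cell potential is +0.51 − (−0.75) = +1.26 V, with n = 3 electrons in the balanced equation.
The reaction quotient is [Cr³⁺(aq)] / [Cu⁺(aq)]^3 = 0.00873; by Nernst, E = +1.26 − (0.0591/3)(−2.059) = +1.3006 V.
Finally ΔG = −nFE = −(3)(96485 C/mol)(+1.3006 V) = −376 kJ/mol.

−376 kJ/mol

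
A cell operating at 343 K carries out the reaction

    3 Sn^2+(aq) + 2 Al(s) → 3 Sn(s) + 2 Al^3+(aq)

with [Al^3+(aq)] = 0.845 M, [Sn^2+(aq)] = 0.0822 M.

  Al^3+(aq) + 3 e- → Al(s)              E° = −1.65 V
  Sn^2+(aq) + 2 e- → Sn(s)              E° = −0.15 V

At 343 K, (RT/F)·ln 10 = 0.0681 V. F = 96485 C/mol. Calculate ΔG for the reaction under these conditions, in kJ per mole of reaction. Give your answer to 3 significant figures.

−848 kJ/mol

The standard cell potential is −0.15 − (−1.65) = +1.50 V, with n = 6 electrons in the balanced equation.
The reaction quotient is [Al^3+(aq)]^2 / [Sn^2+(aq)]^3 = 1.29×10^3; by Nernst, E = +1.50 − (0.0681/6)(3.109) = +1.4647 V.
Then ΔG = −nFE = −6 × 96485 × +1.4647 J/mol = −848 kJ/mol.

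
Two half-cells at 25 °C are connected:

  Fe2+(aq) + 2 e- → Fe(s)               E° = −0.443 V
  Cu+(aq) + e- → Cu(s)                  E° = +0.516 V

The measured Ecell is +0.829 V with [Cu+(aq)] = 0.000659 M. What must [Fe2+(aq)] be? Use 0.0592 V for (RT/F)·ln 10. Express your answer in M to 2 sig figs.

The Cu⁺/Cu couple has the larger reduction potential, so it is the cathode: E°cell = +0.516 − (−0.443) = +0.959 V and n = 2.
Since E = E° − (0.0592/n)·log Q, log Q = n(E° − E)/0.0592 = 4.392.
For 2 Cu+(aq) + Fe(s) → 2 Cu(s) + Fe2+(aq), the reaction quotient is Q = [Fe2+(aq)] / [Cu+(aq)]^2.
Substituting the known concentrations and solving, log [Fe2+(aq)] = −1.970 and [Fe2+(aq)] = 0.011 M.

0.011 M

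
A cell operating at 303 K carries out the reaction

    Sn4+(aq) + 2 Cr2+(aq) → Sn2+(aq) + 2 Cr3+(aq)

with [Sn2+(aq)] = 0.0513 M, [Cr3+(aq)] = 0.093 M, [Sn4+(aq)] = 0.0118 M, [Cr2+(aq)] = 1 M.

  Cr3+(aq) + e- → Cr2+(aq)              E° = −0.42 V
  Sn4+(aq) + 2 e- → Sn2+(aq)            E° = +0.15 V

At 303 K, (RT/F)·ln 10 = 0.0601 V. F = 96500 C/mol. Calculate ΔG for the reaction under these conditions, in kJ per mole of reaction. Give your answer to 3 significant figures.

E°cell = +0.15 − (−0.42) = +0.57 V; the balanced reaction transfers n = 2 electrons.
Here Q = ([Sn2+(aq)]·[Cr3+(aq)]^2) / ([Sn4+(aq)]·[Cr2+(aq)]^2) = 0.0376 (log Q = −1.425), giving E = +0.57 − (0.0601/2)·(−1.425) = +0.6128 V.
ΔG = −nFE = −(2)(96500)(+0.6128) J/mol = −118 kJ/mol.

−118 kJ/mol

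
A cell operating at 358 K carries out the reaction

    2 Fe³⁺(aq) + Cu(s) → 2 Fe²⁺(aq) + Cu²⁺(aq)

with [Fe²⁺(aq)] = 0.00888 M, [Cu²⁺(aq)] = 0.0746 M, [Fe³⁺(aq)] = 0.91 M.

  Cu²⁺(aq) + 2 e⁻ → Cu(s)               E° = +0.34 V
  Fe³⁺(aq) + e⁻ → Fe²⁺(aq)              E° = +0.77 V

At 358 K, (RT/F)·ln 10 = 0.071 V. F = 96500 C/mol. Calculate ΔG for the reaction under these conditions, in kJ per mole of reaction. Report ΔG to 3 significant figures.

−118 kJ/mol

With Fe³⁺/Fe²⁺ reduced at the cathode, E°cell = +0.77 − (+0.34) = +0.43 V and n = 2.
Q = ([Fe²⁺(aq)]^2·[Cu²⁺(aq)]) / [Fe³⁺(aq)]^2 = 7.1×10^−6, so log Q = −5.149 and E = +0.43 − (0.071/2)(−5.149) = +0.6128 V.
ΔG = −nFE = −(2)(96500)(+0.6128) J/mol = −118 kJ/mol.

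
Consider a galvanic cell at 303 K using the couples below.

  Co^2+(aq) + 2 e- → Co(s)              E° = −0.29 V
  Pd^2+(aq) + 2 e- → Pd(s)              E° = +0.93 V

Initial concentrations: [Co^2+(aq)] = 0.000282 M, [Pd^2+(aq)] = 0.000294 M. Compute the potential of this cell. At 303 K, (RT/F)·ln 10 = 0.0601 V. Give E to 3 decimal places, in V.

Since E°(Pd²⁺/Pd) > E°(Co²⁺/Co), Pd²⁺/Pd serves as the cathode.
E°cell = E°cat − E°an = +0.93 − (−0.29) = +1.22 V; n = 2.
The balanced reaction is Pd^2+(aq) + Co(s) → Pd(s) + Co^2+(aq), so Q = [Co^2+(aq)] / [Pd^2+(aq)] = 0.959 and log Q = −0.018.
Applying E = E° − (RT ln10/nF)·log Q gives +1.22 − (0.0601/2)(−0.018) = +1.221 V.

+1.221 V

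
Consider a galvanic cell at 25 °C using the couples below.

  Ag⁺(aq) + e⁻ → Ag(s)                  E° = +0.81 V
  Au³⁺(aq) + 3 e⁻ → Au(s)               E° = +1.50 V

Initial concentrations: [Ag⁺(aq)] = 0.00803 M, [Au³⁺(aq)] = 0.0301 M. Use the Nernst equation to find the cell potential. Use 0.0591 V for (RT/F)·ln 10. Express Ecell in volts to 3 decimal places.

+0.784 V

Since E°(Au³⁺/Au) > E°(Ag⁺/Ag), Au³⁺/Au serves as the cathode.
E°cell = +1.50 − (+0.81) = +0.69 V, with n = 3 electrons transferred.
Balancing gives Au³⁺(aq) + 3 Ag(s) → Au(s) + 3 Ag⁺(aq); hence Q = [Ag⁺(aq)]^3 / [Au³⁺(aq)] = 1.72×10^−5 (log Q = −4.764).
By the Nernst equation, E = +0.69 − (0.0591/3)·(−4.764) = +0.784 V.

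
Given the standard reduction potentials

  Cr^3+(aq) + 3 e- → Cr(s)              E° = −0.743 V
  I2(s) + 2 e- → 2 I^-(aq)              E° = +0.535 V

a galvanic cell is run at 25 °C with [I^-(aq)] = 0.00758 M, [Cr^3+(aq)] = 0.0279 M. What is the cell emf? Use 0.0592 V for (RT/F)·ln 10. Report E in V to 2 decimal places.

I₂/I⁻ is reduced (cathode, E° = +0.535 V) and Cr³⁺/Cr is oxidized (anode).
E°cell = +0.535 − (−0.743) = +1.278 V, with n = 6 electrons transferred.
For the overall reaction 3 I2(s) + 2 Cr(s) → 6 I^-(aq) + 2 Cr^3+(aq), Q = [I^-(aq)]^6·[Cr^3+(aq)]^2 = 1.48×10^−16, giving log Q = −15.831.
By the Nernst equation, E = +1.278 − (0.0592/6)·(−15.831) = +1.43 V.

+1.43 V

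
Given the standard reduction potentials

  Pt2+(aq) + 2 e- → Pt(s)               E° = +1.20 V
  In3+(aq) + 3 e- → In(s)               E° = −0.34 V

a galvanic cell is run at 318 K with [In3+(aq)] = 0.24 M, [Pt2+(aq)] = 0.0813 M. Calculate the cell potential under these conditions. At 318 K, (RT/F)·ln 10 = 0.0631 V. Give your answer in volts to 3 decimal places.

+1.519 V

The Pt²⁺/Pt couple has the more positive E°, so it is the cathode; In³⁺/In is the anode.
E°cell = E°cat − E°an = +1.20 − (−0.34) = +1.54 V; n = 6.
For the overall reaction 3 Pt2+(aq) + 2 In(s) → 3 Pt(s) + 2 In3+(aq), Q = [In3+(aq)]^2 / [Pt2+(aq)]^3 = 107, giving log Q = 2.030.
E = E° − (0.0631/n)·log Q = +1.54 − (0.0631/6)(2.030) = +1.519 V.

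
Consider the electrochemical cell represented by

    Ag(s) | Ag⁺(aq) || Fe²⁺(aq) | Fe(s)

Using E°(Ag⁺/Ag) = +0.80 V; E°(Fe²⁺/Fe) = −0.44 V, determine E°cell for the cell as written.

By convention the left-hand electrode in cell notation is the anode (oxidation) and the right-hand electrode is the cathode (reduction).
E°cell = E°(right) − E°(left) = −0.44 − (+0.80) = −1.24 V.
The negative sign shows that, as written, the cell would require an external voltage to drive the reaction.

−1.24 V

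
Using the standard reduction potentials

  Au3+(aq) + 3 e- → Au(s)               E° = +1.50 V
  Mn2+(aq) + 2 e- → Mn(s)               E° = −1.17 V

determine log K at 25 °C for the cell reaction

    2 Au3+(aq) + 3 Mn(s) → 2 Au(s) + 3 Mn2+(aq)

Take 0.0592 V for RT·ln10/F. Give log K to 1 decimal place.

log K = 270.6

The Au³⁺/Au couple is reduced (cathode); E°cell = +1.50 − (−1.17) = +2.67 V with n = 6.
At equilibrium E = 0, so log K = nE°cell / 0.0592 = (6)(+2.67) / 0.0592 = 270.6.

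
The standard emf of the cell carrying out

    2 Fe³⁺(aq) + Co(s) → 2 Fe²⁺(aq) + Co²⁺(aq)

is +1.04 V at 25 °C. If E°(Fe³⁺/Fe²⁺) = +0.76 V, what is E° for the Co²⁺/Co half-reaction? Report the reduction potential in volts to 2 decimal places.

In the reaction as written the Fe³⁺/Fe²⁺ couple is reduced (cathode) and Co²⁺/Co is oxidized (anode), so E°cell = E°(Fe³⁺/Fe²⁺) − E°(Co²⁺/Co).
E°(Co²⁺/Co) = E°(cathode) − E°cell = +0.76 − (+1.04) = −0.28 V.

−0.28 V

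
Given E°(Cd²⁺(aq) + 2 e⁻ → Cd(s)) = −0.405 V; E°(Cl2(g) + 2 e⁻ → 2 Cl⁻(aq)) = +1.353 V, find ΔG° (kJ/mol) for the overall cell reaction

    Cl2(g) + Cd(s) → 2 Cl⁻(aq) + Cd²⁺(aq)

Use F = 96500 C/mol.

In the reaction as written Cl2(g) is reduced, so the Cl₂/Cl⁻ couple is the cathode and Cd²⁺/Cd is the anode.
E°cell = +1.353 − (−0.405) = +1.758 V; balancing electrons gives n = 2.
ΔG° = −nFE°cell = −(2)(96500)(+1.758) J/mol = −339 kJ/mol.

−339 kJ/mol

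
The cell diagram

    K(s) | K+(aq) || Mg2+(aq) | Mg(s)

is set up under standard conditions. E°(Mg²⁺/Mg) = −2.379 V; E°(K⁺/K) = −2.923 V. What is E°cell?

+0.544 V

By convention the left-hand electrode in cell notation is the anode (oxidation) and the right-hand electrode is the cathode (reduction).
E°cell = E°(right) − E°(left) = −2.379 − (−2.923) = +0.544 V.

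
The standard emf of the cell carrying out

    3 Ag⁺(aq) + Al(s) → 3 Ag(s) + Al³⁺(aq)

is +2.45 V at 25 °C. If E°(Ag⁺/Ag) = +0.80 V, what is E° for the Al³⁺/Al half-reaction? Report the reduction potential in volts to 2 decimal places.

In the reaction as written the Ag⁺/Ag couple is reduced (cathode) and Al³⁺/Al is oxidized (anode), so E°cell = E°(Ag⁺/Ag) − E°(Al³⁺/Al).
E°(Al³⁺/Al) = E°(cathode) − E°cell = +0.80 − (+2.45) = −1.65 V.

−1.65 V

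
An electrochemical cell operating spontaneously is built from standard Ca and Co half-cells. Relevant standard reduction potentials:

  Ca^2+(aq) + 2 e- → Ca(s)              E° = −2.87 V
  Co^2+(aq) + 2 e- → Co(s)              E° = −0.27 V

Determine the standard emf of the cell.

+2.60 V

The Co²⁺/Co couple has the higher E°, so Co ion is reduced (cathode) and Ca is oxidized (anode).
E°cell = E°(cathode) − E°(anode) = −0.27 − (−2.87) = +2.60 V.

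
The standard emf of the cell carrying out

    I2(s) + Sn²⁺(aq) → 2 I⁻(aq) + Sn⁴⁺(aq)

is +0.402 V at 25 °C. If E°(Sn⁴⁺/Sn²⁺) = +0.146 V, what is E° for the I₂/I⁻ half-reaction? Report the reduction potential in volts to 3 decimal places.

+0.548 V

In the reaction as written the I₂/I⁻ couple is reduced (cathode) and Sn⁴⁺/Sn²⁺ is oxidized (anode), so E°cell = E°(I₂/I⁻) − E°(Sn⁴⁺/Sn²⁺).
E°(I₂/I⁻) = E°cell + E°(anode) = +0.402 + (+0.146) = +0.548 V.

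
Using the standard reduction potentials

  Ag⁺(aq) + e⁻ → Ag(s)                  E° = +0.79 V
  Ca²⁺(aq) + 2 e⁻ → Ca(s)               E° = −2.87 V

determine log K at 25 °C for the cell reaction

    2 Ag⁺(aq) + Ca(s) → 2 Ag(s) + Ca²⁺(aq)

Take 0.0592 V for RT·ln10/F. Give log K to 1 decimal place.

The Ag⁺/Ag couple is reduced (cathode); E°cell = +0.79 − (−2.87) = +3.66 V with n = 2.
At equilibrium E = 0, so log K = nE°cell / 0.0592 = (2)(+3.66) / 0.0592 = 123.6.

log K = 123.6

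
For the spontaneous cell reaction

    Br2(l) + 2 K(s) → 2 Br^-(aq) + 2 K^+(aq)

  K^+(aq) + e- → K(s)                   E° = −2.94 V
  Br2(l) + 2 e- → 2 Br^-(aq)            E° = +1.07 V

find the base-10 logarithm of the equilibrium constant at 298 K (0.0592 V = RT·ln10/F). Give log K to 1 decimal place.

The Br₂/Br⁻ couple is reduced (cathode); E°cell = +1.07 − (−2.94) = +4.01 V with n = 2.
At equilibrium E = 0, so log K = nE°cell / 0.0592 = (2)(+4.01) / 0.0592 = 135.5.

log K = 135.5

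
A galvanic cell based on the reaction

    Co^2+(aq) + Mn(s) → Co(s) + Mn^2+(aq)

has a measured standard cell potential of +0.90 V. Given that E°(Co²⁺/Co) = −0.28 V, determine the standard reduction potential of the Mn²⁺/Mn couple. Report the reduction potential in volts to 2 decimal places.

In the reaction as written the Co²⁺/Co couple is reduced (cathode) and Mn²⁺/Mn is oxidized (anode), so E°cell = E°(Co²⁺/Co) − E°(Mn²⁺/Mn).
E°(Mn²⁺/Mn) = E°(cathode) − E°cell = −0.28 − (+0.90) = −1.18 V.

−1.18 V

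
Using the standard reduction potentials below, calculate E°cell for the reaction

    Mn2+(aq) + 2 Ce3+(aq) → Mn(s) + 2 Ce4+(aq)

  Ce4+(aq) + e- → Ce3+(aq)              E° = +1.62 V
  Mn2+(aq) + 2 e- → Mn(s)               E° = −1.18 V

−2.80 V

Mn2+(aq) gains electrons, so the Mn²⁺/Mn couple is the cathode; the Ce⁴⁺/Ce³⁺ couple is the anode.
E°cell = E°(cathode) − E°(anode) = −1.18 − (+1.62) = −2.80 V.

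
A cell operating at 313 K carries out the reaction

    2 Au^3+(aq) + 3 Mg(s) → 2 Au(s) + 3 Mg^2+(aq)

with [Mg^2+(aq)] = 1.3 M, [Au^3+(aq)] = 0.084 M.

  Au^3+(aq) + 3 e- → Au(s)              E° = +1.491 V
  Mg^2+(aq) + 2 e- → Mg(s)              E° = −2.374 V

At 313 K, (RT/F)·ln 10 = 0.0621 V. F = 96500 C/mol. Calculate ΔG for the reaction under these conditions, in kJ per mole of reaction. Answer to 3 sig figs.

The standard cell potential is +1.491 − (−2.374) = +3.865 V, with n = 6 electrons in the balanced equation.
The reaction quotient is [Mg^2+(aq)]^3 / [Au^3+(aq)]^2 = 311; by Nernst, E = +3.865 − (0.0621/6)(2.493) = +3.8392 V.
Finally ΔG = −nFE = −(6)(96500 C/mol)(+3.8392 V) = −2220 kJ/mol.

−2220 kJ/mol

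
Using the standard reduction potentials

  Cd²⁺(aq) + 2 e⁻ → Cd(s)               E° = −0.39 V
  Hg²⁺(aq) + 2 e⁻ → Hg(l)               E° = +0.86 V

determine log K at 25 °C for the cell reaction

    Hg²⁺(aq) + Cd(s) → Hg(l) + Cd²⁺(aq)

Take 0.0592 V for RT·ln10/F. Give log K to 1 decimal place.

log K = 42.2

The Hg²⁺/Hg couple is reduced (cathode); E°cell = +0.86 − (−0.39) = +1.25 V with n = 2.
At equilibrium E = 0, so log K = nE°cell / 0.0592 = (2)(+1.25) / 0.0592 = 42.2.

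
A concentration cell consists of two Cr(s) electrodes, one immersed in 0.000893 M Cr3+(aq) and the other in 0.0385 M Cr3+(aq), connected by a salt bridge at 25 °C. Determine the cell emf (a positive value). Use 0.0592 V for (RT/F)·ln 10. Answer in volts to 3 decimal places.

0.032 V

For a concentration cell E°cell = 0, since both electrodes use the same couple.
The compartment with the higher Cr3+(aq) concentration (0.0385 M) acts as the cathode; ions are reduced there and produced at the dilute (0.000893 M) anode.
With n = 3, Ecell = −(0.0592/3)·log([dilute]/[conc]) = −(0.0592/3)·log(0.000893/0.0385) = +0.032 V.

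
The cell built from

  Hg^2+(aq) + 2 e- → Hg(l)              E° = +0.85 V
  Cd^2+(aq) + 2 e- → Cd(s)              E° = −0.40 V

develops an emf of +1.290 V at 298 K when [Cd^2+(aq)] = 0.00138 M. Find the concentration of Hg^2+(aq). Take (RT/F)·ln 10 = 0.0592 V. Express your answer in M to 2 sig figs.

0.031 M

With Hg²⁺/Hg at the cathode and Cd²⁺/Cd at the anode, E°cell = +0.85 − (−0.40) = +1.25 V (n = 2).
Since E = E° − (0.0592/n)·log Q, log Q = n(E° − E)/0.0592 = −1.351.
The balanced reaction is Hg^2+(aq) + Cd(s) → Hg(l) + Cd^2+(aq), so Q = [Cd^2+(aq)] / [Hg^2+(aq)].
Substituting the known concentrations and solving, log [Hg^2+(aq)] = −1.509 and [Hg^2+(aq)] = 0.031 M.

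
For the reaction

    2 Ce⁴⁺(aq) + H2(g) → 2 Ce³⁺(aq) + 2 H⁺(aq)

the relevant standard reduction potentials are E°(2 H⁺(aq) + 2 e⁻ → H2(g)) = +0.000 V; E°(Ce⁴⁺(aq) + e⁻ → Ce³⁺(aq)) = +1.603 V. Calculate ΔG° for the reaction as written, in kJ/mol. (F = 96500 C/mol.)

−309 kJ/mol

In the reaction as written Ce⁴⁺(aq) is reduced, so the Ce⁴⁺/Ce³⁺ couple is the cathode and 2H⁺/H₂ is the anode.
E°cell = +1.603 − (+0.000) = +1.603 V; balancing electrons gives n = 2.
ΔG° = −nFE°cell = −(2)(96500)(+1.603) J/mol = −309 kJ/mol.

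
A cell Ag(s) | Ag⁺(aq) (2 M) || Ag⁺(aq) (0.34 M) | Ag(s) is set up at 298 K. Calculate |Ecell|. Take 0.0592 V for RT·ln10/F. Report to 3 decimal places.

For a concentration cell E°cell = 0, since both electrodes use the same couple.
The compartment with the higher Ag⁺(aq) concentration (2 M) acts as the cathode; ions are reduced there and produced at the dilute (0.34 M) anode.
With n = 1, Ecell = −(0.0592/1)·log([dilute]/[conc]) = −(0.0592/1)·log(0.34/2) = +0.046 V.

0.046 V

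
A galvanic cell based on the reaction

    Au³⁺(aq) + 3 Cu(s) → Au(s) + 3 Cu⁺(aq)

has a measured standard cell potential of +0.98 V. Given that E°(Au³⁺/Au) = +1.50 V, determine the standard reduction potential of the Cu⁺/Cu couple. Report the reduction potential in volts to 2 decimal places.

+0.52 V

In the reaction as written the Au³⁺/Au couple is reduced (cathode) and Cu⁺/Cu is oxidized (anode), so E°cell = E°(Au³⁺/Au) − E°(Cu⁺/Cu).
E°(Cu⁺/Cu) = E°(cathode) − E°cell = +1.50 − (+0.98) = +0.52 V.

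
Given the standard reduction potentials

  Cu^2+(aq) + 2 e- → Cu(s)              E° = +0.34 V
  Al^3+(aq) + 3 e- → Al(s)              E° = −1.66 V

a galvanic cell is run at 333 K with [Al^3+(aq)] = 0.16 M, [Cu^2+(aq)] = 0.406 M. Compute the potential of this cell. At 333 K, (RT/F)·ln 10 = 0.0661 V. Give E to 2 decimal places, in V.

Cu²⁺/Cu is reduced (cathode, E° = +0.34 V) and Al³⁺/Al is oxidized (anode).
E°cell = E°cat − E°an = +0.34 − (−1.66) = +2.00 V; n = 6.
The balanced reaction is 3 Cu^2+(aq) + 2 Al(s) → 3 Cu(s) + 2 Al^3+(aq), so Q = [Al^3+(aq)]^2 / [Cu^2+(aq)]^3 = 0.383 and log Q = −0.417.
E = E° − (0.0661/n)·log Q = +2.00 − (0.0661/6)(−0.417) = +2.00 V.

+2.00 V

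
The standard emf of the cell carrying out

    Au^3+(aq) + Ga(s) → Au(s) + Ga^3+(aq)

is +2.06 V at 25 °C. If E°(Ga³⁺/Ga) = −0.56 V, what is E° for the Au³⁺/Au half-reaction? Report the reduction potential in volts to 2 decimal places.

In the reaction as written the Au³⁺/Au couple is reduced (cathode) and Ga³⁺/Ga is oxidized (anode), so E°cell = E°(Au³⁺/Au) − E°(Ga³⁺/Ga).
E°(Au³⁺/Au) = E°cell + E°(anode) = +2.06 + (−0.56) = +1.50 V.

+1.50 V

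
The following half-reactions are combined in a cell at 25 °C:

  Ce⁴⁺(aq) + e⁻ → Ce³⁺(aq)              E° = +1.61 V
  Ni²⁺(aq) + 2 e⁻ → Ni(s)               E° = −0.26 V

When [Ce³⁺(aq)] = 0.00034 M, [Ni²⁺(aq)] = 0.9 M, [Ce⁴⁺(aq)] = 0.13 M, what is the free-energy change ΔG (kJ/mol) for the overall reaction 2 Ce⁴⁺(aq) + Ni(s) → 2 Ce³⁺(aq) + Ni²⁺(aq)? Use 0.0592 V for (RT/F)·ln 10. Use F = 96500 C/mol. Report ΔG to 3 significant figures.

The standard cell potential is +1.61 − (−0.26) = +1.87 V, with n = 2 electrons in the balanced equation.
Q = ([Ce³⁺(aq)]^2·[Ni²⁺(aq)]) / [Ce⁴⁺(aq)]^2 = 6.16×10^−6, so log Q = −5.211 and E = +1.87 − (0.0592/2)(−5.211) = +2.0242 V.
Then ΔG = −nFE = −2 × 96500 × +2.0242 J/mol = −391 kJ/mol.

−391 kJ/mol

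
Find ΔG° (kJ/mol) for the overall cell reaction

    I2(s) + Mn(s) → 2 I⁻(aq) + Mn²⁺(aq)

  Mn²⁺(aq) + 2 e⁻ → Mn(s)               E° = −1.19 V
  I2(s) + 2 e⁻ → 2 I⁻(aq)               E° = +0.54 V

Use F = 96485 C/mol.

−334 kJ/mol

In the reaction as written I2(s) is reduced, so the I₂/I⁻ couple is the cathode and Mn²⁺/Mn is the anode.
E°cell = +0.54 − (−1.19) = +1.73 V; balancing electrons gives n = 2.
ΔG° = −nFE°cell = −(2)(96485)(+1.73) J/mol = −334 kJ/mol.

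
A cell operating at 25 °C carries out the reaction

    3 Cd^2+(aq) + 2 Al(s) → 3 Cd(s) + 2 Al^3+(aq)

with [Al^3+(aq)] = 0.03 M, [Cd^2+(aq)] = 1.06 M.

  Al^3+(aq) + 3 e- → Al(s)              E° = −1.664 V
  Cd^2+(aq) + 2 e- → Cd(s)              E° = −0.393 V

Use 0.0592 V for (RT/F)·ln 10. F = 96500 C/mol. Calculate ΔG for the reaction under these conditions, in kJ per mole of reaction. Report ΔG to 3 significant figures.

−754 kJ/mol

E°cell = −0.393 − (−1.664) = +1.271 V; the balanced reaction transfers n = 6 electrons.
The reaction quotient is [Al^3+(aq)]^2 / [Cd^2+(aq)]^3 = 0.000756; by Nernst, E = +1.271 − (0.0592/6)(−3.122) = +1.3018 V.
Finally ΔG = −nFE = −(6)(96500 C/mol)(+1.3018 V) = −754 kJ/mol.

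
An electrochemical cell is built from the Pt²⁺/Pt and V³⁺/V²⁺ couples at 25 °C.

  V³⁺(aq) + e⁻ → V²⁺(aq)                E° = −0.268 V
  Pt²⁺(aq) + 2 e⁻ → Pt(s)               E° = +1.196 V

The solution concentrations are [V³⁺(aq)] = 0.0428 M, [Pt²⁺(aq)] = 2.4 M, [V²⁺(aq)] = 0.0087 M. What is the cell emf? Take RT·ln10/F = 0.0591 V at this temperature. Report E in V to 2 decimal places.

Since E°(Pt²⁺/Pt) > E°(V³⁺/V²⁺), Pt²⁺/Pt serves as the cathode.
E°cell = +1.196 − (−0.268) = +1.464 V, with n = 2 electrons transferred.
For the overall reaction Pt²⁺(aq) + 2 V²⁺(aq) → Pt(s) + 2 V³⁺(aq), Q = [V³⁺(aq)]^2 / ([Pt²⁺(aq)]·[V²⁺(aq)]^2) = 10.1, giving log Q = 1.004.
Applying E = E° − (RT ln10/nF)·log Q gives +1.464 − (0.0591/2)(1.004) = +1.43 V.

+1.43 V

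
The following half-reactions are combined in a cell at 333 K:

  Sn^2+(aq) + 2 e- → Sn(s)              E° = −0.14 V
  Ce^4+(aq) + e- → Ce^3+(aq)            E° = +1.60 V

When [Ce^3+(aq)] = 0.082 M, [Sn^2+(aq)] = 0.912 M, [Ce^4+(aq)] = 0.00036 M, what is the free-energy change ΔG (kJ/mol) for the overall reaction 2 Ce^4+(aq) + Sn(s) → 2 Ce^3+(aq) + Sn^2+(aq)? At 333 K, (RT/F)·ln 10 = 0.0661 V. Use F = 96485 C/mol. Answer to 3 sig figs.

−306 kJ/mol

The standard cell potential is +1.60 − (−0.14) = +1.74 V, with n = 2 electrons in the balanced equation.
Here Q = ([Ce^3+(aq)]^2·[Sn^2+(aq)]) / [Ce^4+(aq)]^2 = 4.73×10^4 (log Q = 4.675), giving E = +1.74 − (0.0661/2)·(4.675) = +1.5855 V.
Finally ΔG = −nFE = −(2)(96485 C/mol)(+1.5855 V) = −306 kJ/mol.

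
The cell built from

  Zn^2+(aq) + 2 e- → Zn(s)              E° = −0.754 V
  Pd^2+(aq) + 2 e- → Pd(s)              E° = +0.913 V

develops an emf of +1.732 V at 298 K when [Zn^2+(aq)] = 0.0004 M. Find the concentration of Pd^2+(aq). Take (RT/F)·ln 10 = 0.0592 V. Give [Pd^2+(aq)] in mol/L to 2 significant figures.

With Pd²⁺/Pd at the cathode and Zn²⁺/Zn at the anode, E°cell = +0.913 − (−0.754) = +1.667 V (n = 2).
From the Nernst equation, log Q = n(E° − E)/0.0592 = 2·(+1.667 − (+1.732))/0.0592 = −2.196.
For Pd^2+(aq) + Zn(s) → Pd(s) + Zn^2+(aq), the reaction quotient is Q = [Zn^2+(aq)] / [Pd^2+(aq)].
Isolating [Pd^2+(aq)] in Q = 10^{−2.196} yields log [Pd^2+(aq)] = −1.202, i.e. 0.063 M.

0.063 M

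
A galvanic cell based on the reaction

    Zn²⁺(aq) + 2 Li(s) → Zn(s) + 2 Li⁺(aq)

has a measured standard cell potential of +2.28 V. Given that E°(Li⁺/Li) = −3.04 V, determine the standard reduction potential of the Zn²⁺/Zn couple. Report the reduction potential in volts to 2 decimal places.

−0.76 V

In the reaction as written the Zn²⁺/Zn couple is reduced (cathode) and Li⁺/Li is oxidized (anode), so E°cell = E°(Zn²⁺/Zn) − E°(Li⁺/Li).
E°(Zn²⁺/Zn) = E°cell + E°(anode) = +2.28 + (−3.04) = −0.76 V.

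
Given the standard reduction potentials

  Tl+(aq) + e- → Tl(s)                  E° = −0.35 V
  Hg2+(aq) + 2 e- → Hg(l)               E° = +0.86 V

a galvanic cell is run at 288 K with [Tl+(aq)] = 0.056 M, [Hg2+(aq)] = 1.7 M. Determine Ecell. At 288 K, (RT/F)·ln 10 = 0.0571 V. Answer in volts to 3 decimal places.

The Hg²⁺/Hg couple has the more positive E°, so it is the cathode; Tl⁺/Tl is the anode.
The standard potential is +0.86 − (−0.35) = +1.21 V and the balanced reaction transfers n = 2 electrons.
The balanced reaction is Hg2+(aq) + 2 Tl(s) → Hg(l) + 2 Tl+(aq), so Q = [Tl+(aq)]^2 / [Hg2+(aq)] = 0.00184 and log Q = −2.734.
By the Nernst equation, E = +1.21 − (0.0571/2)·(−2.734) = +1.288 V.

+1.288 V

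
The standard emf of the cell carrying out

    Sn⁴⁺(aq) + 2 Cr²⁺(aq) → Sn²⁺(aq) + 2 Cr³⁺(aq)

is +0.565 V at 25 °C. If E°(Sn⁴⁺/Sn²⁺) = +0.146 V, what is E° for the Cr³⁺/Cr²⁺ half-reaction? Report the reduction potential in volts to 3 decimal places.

−0.419 V

In the reaction as written the Sn⁴⁺/Sn²⁺ couple is reduced (cathode) and Cr³⁺/Cr²⁺ is oxidized (anode), so E°cell = E°(Sn⁴⁺/Sn²⁺) − E°(Cr³⁺/Cr²⁺).
E°(Cr³⁺/Cr²⁺) = E°(cathode) − E°cell = +0.146 − (+0.565) = −0.419 V.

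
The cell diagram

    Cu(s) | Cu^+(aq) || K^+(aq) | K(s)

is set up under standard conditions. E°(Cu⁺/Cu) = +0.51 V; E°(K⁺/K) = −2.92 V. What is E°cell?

By convention the left-hand electrode in cell notation is the anode (oxidation) and the right-hand electrode is the cathode (reduction).
E°cell = E°(right) − E°(left) = −2.92 − (+0.51) = −3.43 V.
The negative sign shows that, as written, the cell would require an external voltage to drive the reaction.

−3.43 V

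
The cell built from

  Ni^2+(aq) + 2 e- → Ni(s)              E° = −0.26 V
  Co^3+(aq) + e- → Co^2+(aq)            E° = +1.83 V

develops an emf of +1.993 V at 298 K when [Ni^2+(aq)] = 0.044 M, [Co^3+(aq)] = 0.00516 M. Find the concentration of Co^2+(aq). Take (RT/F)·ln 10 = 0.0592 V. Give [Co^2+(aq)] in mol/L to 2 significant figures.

Co³⁺/Co²⁺ is the cathode (higher E°); E°cell = +1.83 − (−0.26) = +2.09 V with n = 2.
From the Nernst equation, log Q = n(E° − E)/0.0592 = 2·(+2.09 − (+1.993))/0.0592 = 3.277.
The balanced reaction is 2 Co^3+(aq) + Ni(s) → 2 Co^2+(aq) + Ni^2+(aq), so Q = ([Co^2+(aq)]^2·[Ni^2+(aq)]) / [Co^3+(aq)]^2.
Substituting the known concentrations and solving, log [Co^2+(aq)] = 0.029 and [Co^2+(aq)] = 1.1 M.

1.1 M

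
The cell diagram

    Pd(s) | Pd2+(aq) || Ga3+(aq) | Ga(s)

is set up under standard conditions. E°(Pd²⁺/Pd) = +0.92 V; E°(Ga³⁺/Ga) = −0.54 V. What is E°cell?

By convention the left-hand electrode in cell notation is the anode (oxidation) and the right-hand electrode is the cathode (reduction).
E°cell = E°(right) − E°(left) = −0.54 − (+0.92) = −1.46 V.
The negative sign shows that, as written, the cell would require an external voltage to drive the reaction.

−1.46 V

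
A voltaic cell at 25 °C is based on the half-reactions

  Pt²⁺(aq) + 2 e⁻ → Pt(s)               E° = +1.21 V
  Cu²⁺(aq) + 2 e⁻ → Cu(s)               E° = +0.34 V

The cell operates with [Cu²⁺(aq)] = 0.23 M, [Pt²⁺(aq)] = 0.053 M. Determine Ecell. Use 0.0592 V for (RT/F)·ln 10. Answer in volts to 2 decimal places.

The Pt²⁺/Pt couple has the more positive E°, so it is the cathode; Cu²⁺/Cu is the anode.
E°cell = +1.21 − (+0.34) = +0.87 V, with n = 2 electrons transferred.
Balancing gives Pt²⁺(aq) + Cu(s) → Pt(s) + Cu²⁺(aq); hence Q = [Cu²⁺(aq)] / [Pt²⁺(aq)] = 4.34 (log Q = 0.637).
E = E° − (0.0592/n)·log Q = +0.87 − (0.0592/2)(0.637) = +0.85 V.

+0.85 V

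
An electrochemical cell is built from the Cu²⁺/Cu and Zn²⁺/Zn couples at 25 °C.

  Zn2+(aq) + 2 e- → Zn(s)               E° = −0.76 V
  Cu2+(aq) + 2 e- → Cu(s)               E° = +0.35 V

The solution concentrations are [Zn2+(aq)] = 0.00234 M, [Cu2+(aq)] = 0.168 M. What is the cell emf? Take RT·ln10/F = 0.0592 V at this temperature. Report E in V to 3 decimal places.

The Cu²⁺/Cu couple has the more positive E°, so it is the cathode; Zn²⁺/Zn is the anode.
The standard potential is +0.35 − (−0.76) = +1.11 V and the balanced reaction transfers n = 2 electrons.
The balanced reaction is Cu2+(aq) + Zn(s) → Cu(s) + Zn2+(aq), so Q = [Zn2+(aq)] / [Cu2+(aq)] = 0.0139 and log Q = −1.856.
By the Nernst equation, E = +1.11 − (0.0592/2)·(−1.856) = +1.165 V.

+1.165 V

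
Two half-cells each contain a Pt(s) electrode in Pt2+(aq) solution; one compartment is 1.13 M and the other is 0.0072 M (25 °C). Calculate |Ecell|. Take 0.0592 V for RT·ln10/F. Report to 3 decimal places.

For a concentration cell E°cell = 0, since both electrodes use the same couple.
The compartment with the higher Pt2+(aq) concentration (1.13 M) acts as the cathode; ions are reduced there and produced at the dilute (0.0072 M) anode.
With n = 2, Ecell = −(0.0592/2)·log([dilute]/[conc]) = −(0.0592/2)·log(0.0072/1.13) = +0.065 V.

0.065 V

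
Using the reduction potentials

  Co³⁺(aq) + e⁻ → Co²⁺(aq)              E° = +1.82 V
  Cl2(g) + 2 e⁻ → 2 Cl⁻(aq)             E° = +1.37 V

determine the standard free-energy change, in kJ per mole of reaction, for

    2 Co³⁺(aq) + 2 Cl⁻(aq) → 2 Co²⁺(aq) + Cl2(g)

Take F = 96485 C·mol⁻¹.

−86.8 kJ/mol

In the reaction as written Co³⁺(aq) is reduced, so the Co³⁺/Co²⁺ couple is the cathode and Cl₂/Cl⁻ is the anode.
E°cell = +1.82 − (+1.37) = +0.45 V; balancing electrons gives n = 2.
ΔG° = −nFE°cell = −(2)(96485)(+0.45) J/mol = −86.8 kJ/mol.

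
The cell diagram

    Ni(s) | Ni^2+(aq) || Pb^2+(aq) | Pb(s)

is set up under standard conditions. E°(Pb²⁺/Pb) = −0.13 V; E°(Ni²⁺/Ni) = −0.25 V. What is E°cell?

By convention the left-hand electrode in cell notation is the anode (oxidation) and the right-hand electrode is the cathode (reduction).
E°cell = E°(right) − E°(left) = −0.13 − (−0.25) = +0.12 V.

+0.12 V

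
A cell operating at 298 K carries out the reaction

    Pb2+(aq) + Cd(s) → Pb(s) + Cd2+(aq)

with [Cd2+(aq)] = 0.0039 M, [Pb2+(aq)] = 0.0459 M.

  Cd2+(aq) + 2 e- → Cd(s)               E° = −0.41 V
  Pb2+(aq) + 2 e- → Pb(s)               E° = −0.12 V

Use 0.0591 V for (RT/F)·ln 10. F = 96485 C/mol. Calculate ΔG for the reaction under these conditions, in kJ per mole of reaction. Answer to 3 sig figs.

−62.1 kJ/mol

With Pb²⁺/Pb reduced at the cathode, E°cell = −0.12 − (−0.41) = +0.29 V and n = 2.
Q = [Cd2+(aq)] / [Pb2+(aq)] = 0.085, so log Q = −1.071 and E = +0.29 − (0.0591/2)(−1.071) = +0.3216 V.
Finally ΔG = −nFE = −(2)(96485 C/mol)(+0.3216 V) = −62.1 kJ/mol.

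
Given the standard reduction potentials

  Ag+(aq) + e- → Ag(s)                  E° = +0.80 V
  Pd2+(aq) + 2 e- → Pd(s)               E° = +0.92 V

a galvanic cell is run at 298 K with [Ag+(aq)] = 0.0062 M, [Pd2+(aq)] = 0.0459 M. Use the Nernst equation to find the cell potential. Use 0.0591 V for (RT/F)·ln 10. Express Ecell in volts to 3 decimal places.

Pd²⁺/Pd is reduced (cathode, E° = +0.92 V) and Ag⁺/Ag is oxidized (anode).
E°cell = E°cat − E°an = +0.92 − (+0.80) = +0.12 V; n = 2.
The balanced reaction is Pd2+(aq) + 2 Ag(s) → Pd(s) + 2 Ag+(aq), so Q = [Ag+(aq)]^2 / [Pd2+(aq)] = 0.000837 and log Q = −3.077.
By the Nernst equation, E = +0.12 − (0.0591/2)·(−3.077) = +0.211 V.

+0.211 V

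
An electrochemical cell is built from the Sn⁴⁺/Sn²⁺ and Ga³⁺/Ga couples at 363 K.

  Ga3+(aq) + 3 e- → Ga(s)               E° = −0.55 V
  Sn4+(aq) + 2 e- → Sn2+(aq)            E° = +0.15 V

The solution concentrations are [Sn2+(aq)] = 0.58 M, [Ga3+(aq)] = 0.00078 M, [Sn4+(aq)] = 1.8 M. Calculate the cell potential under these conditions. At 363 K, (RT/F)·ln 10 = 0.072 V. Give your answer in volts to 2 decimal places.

Sn⁴⁺/Sn²⁺ is reduced (cathode, E° = +0.15 V) and Ga³⁺/Ga is oxidized (anode).
E°cell = +0.15 − (−0.55) = +0.70 V, with n = 6 electrons transferred.
Balancing gives 3 Sn4+(aq) + 2 Ga(s) → 3 Sn2+(aq) + 2 Ga3+(aq); hence Q = ([Sn2+(aq)]^3·[Ga3+(aq)]^2) / [Sn4+(aq)]^3 = 2.04×10^−8 (log Q = −7.691).
Applying E = E° − (RT ln10/nF)·log Q gives +0.70 − (0.072/6)(−7.691) = +0.79 V.

+0.79 V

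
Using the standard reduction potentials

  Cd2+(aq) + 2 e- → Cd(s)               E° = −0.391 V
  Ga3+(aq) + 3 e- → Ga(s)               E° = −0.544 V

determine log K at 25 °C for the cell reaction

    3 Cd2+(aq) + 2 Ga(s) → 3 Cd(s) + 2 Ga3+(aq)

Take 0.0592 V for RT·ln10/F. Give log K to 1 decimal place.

The Cd²⁺/Cd couple is reduced (cathode); E°cell = −0.391 − (−0.544) = +0.153 V with n = 6.
At equilibrium E = 0, so log K = nE°cell / 0.0592 = (6)(+0.153) / 0.0592 = 15.5.

log K = 15.5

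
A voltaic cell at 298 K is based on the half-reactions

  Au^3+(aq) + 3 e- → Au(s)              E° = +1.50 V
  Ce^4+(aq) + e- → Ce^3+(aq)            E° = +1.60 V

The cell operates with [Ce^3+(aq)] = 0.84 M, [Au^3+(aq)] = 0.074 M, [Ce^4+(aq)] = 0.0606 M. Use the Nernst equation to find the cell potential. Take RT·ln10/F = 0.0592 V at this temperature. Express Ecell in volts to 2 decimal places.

+0.05 V

The Ce⁴⁺/Ce³⁺ couple has the more positive E°, so it is the cathode; Au³⁺/Au is the anode.
E°cell = E°cat − E°an = +1.60 − (+1.50) = +0.10 V; n = 3.
For the overall reaction 3 Ce^4+(aq) + Au(s) → 3 Ce^3+(aq) + Au^3+(aq), Q = ([Ce^3+(aq)]^3·[Au^3+(aq)]) / [Ce^4+(aq)]^3 = 197, giving log Q = 2.295.
E = E° − (0.0592/n)·log Q = +0.10 − (0.0592/3)(2.295) = +0.05 V.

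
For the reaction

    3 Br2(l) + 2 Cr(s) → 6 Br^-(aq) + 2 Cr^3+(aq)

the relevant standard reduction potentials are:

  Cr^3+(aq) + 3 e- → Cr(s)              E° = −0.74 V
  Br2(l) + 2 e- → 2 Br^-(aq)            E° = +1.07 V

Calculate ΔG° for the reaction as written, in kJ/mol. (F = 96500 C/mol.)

−1048 kJ/mol

In the reaction as written Br2(l) is reduced, so the Br₂/Br⁻ couple is the cathode and Cr³⁺/Cr is the anode.
E°cell = +1.07 − (−0.74) = +1.81 V; balancing electrons gives n = 6.
ΔG° = −nFE°cell = −(6)(96500)(+1.81) J/mol = −1048 kJ/mol.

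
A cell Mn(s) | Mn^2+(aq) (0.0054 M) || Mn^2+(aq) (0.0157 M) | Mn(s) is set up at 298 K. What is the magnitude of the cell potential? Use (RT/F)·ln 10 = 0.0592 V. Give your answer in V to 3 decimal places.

For a concentration cell E°cell = 0, since both electrodes use the same couple.
The compartment with the higher Mn^2+(aq) concentration (0.0157 M) acts as the cathode; ions are reduced there and produced at the dilute (0.0054 M) anode.
With n = 2, Ecell = −(0.0592/2)·log([dilute]/[conc]) = −(0.0592/2)·log(0.0054/0.0157) = +0.014 V.

0.014 V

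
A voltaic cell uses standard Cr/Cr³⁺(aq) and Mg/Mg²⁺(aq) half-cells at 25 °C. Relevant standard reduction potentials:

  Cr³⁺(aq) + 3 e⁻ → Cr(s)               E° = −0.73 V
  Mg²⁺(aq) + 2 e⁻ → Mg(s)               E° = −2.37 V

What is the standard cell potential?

+1.64 V

Of the two couples in this cell, the one with the more positive reduction potential is reduced at the cathode: here that is Cr³⁺/Cr (−0.73 V); Mg²⁺/Mg (−2.37 V) is the anode.
E°cell = E°(cathode) − E°(anode) = −0.73 − (−2.37) = +1.64 V.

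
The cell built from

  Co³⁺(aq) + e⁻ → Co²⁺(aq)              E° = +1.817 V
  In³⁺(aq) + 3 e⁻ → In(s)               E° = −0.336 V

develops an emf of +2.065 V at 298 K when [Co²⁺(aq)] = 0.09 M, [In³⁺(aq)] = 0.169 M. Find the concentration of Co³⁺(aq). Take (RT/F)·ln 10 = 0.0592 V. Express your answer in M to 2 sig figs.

Co³⁺/Co²⁺ is the cathode (higher E°); E°cell = +1.817 − (−0.336) = +2.153 V with n = 3.
From the Nernst equation, log Q = n(E° − E)/0.0592 = 3·(+2.153 − (+2.065))/0.0592 = 4.459.
The balanced reaction is 3 Co³⁺(aq) + In(s) → 3 Co²⁺(aq) + In³⁺(aq), so Q = ([Co²⁺(aq)]^3·[In³⁺(aq)]) / [Co³⁺(aq)]^3.
Isolating [Co³⁺(aq)] in Q = 10^{4.459} yields log [Co³⁺(aq)] = −2.789, i.e. 0.0016 M.

0.0016 M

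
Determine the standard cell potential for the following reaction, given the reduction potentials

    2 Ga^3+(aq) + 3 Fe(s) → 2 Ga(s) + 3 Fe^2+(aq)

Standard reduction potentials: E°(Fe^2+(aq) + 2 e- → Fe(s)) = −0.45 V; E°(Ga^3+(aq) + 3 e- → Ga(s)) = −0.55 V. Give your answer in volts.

Ga^3+(aq) gains electrons, so the Ga³⁺/Ga couple is the cathode; the Fe²⁺/Fe couple is the anode.
E°cell = E°(cathode) − E°(anode) = −0.55 − (−0.45) = −0.10 V.
The negative E°cell means the reaction is non-spontaneous in the direction written.

−0.10 V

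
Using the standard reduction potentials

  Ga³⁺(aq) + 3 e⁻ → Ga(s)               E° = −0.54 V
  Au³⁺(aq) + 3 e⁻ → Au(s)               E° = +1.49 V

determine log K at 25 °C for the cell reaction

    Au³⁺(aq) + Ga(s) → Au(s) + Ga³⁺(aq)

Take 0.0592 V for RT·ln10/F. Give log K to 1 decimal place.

log K = 102.9

The Au³⁺/Au couple is reduced (cathode); E°cell = +1.49 − (−0.54) = +2.03 V with n = 3.
At equilibrium E = 0, so log K = nE°cell / 0.0592 = (3)(+2.03) / 0.0592 = 102.9.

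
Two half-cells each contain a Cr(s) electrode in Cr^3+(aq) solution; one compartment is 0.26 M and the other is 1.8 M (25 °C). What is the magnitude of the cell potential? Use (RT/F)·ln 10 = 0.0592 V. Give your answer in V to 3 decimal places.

0.017 V

For a concentration cell E°cell = 0, since both electrodes use the same couple.
The compartment with the higher Cr^3+(aq) concentration (1.8 M) acts as the cathode; ions are reduced there and produced at the dilute (0.26 M) anode.
With n = 3, Ecell = −(0.0592/3)·log([dilute]/[conc]) = −(0.0592/3)·log(0.26/1.8) = +0.017 V.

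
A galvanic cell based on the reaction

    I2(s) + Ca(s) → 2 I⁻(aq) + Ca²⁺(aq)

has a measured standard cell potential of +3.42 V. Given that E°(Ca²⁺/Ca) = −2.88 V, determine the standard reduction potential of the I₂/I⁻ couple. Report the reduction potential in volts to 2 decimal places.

+0.54 V

In the reaction as written the I₂/I⁻ couple is reduced (cathode) and Ca²⁺/Ca is oxidized (anode), so E°cell = E°(I₂/I⁻) − E°(Ca²⁺/Ca).
E°(I₂/I⁻) = E°cell + E°(anode) = +3.42 + (−2.88) = +0.54 V.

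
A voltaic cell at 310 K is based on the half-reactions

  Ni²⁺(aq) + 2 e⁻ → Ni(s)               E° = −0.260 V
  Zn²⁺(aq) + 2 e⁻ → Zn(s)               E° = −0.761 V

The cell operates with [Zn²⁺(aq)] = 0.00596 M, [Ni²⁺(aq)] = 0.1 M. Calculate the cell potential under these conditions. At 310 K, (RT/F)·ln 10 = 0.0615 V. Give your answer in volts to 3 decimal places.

The Ni²⁺/Ni couple has the more positive E°, so it is the cathode; Zn²⁺/Zn is the anode.
E°cell = E°cat − E°an = −0.260 − (−0.761) = +0.501 V; n = 2.
For the overall reaction Ni²⁺(aq) + Zn(s) → Ni(s) + Zn²⁺(aq), Q = [Zn²⁺(aq)] / [Ni²⁺(aq)] = 0.0596, giving log Q = −1.225.
E = E° − (0.0615/n)·log Q = +0.501 − (0.0615/2)(−1.225) = +0.539 V.

+0.539 V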